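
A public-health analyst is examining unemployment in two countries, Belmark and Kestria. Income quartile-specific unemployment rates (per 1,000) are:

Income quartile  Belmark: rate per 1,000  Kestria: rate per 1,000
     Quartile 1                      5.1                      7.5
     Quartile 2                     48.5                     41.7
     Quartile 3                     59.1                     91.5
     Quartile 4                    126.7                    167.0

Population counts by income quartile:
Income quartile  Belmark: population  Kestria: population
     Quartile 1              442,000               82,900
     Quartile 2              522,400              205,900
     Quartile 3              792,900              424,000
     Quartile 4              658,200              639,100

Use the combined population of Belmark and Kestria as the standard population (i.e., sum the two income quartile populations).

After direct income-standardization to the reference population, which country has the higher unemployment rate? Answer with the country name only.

Combined standard total = 3,767,400; weights = 0.1393, 0.1933, 0.3230, 0.3443.
Belmark: 0.1393×5.1 + 0.1933×48.5 + 0.3230×59.1 + 0.3443×126.7 = 72.8052 per 1,000.
Kestria: 0.1393×7.5 + 0.1933×41.7 + 0.3230×91.5 + 0.3443×167.0 = 96.1677 per 1,000.

Kestria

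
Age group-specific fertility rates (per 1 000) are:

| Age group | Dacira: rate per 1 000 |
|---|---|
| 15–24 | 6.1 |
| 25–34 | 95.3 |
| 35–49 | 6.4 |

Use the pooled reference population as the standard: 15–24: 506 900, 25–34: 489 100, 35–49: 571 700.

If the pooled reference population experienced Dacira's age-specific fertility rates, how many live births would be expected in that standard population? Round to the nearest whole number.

Expected live births = Σ (standard pop × age-specific rate ÷ 1 000)
= 506 900×6.1/1 000 + 489 100×95.3/1 000 + 571 700×6.4/1 000
= 3092.09 + 46611.23 + 3658.88 = 53362.20.

53362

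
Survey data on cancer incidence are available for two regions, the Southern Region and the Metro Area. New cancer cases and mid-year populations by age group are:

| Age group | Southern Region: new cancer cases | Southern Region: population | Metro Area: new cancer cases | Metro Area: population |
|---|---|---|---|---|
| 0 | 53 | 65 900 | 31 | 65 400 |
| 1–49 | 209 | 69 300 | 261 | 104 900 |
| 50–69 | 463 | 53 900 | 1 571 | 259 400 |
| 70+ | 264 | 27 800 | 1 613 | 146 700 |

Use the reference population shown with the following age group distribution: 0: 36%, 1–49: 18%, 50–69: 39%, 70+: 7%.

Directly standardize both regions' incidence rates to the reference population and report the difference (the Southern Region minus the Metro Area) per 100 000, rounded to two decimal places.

Age-specific rates per 100 000 for the Southern Region: 80.42, 301.59, 859.00, 949.64.
For the Metro Area: 47.40, 248.81, 605.63, 1099.52.
Standard weights: 0.36, 0.18, 0.39, 0.07.
The Southern Region: 0.3600×80.42 + 0.1800×301.59 + 0.3900×859.00 + 0.0700×949.64 = 484.7228 per 100 000.
The Metro Area: 0.3600×47.40 + 0.1800×248.81 + 0.3900×605.63 + 0.0700×1099.52 = 375.0114 per 100 000.
Difference = 484.7228 − 375.0114 = 109.7114.

109.71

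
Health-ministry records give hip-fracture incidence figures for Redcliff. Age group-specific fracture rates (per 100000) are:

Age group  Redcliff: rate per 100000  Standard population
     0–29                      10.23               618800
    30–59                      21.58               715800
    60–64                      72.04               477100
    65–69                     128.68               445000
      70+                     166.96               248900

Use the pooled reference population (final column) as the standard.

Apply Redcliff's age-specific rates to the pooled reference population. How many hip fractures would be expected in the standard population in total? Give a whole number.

Expected hip fractures = Σ (standard pop × age-specific rate ÷ 100000)
= 618800×10.23/100000 + 715800×21.58/100000 + 477100×72.04/100000 + 445000×128.68/100000 + 248900×166.96/100000
= 63.30 + 154.47 + 343.70 + 572.63 + 415.56 = 1549.67.

1550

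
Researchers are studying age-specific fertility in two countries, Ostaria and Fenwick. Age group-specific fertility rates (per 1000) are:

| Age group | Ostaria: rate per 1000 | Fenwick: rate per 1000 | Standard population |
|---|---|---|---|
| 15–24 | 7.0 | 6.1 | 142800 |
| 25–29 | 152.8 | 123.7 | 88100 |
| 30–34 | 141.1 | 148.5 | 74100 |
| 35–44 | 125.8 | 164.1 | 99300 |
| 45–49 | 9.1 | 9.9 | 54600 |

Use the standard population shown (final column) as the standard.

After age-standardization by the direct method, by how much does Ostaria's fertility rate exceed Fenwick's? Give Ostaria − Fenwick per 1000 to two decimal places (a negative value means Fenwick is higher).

Standard total = 458900; weights = 0.3112, 0.1920, 0.1615, 0.2164, 0.1190.
Ostaria: 0.3112×7.0 + 0.1920×152.8 + 0.1615×141.1 + 0.2164×125.8 + 0.1190×9.1 = 82.6010 per 1000.
Fenwick: 0.3112×6.1 + 0.1920×123.7 + 0.1615×148.5 + 0.2164×164.1 + 0.1190×9.9 = 86.3120 per 1000.
Difference = 82.6010 − 86.3120 = -3.7110.

-3.71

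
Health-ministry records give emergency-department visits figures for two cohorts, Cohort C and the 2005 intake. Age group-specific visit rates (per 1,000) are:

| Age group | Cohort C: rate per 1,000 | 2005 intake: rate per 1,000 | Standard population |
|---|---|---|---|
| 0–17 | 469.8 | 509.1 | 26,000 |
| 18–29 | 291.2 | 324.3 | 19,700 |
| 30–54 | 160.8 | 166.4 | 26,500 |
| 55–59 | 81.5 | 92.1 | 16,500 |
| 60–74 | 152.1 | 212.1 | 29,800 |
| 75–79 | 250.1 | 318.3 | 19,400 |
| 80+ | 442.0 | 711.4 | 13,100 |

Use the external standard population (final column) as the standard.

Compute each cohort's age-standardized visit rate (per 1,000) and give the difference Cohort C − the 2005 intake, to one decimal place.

Standard total = 151,000; weights = 0.1722, 0.1305, 0.1755, 0.1093, 0.1974, 0.1285, 0.0868.
Cohort C: 0.1722×469.8 + 0.1305×291.2 + 0.1755×160.8 + 0.1093×81.5 + 0.1974×152.1 + 0.1285×250.1 + 0.0868×442.0 = 256.5040 per 1,000.
The 2005 intake: 0.1722×509.1 + 0.1305×324.3 + 0.1755×166.4 + 0.1093×92.1 + 0.1974×212.1 + 0.1285×318.3 + 0.0868×711.4 = 313.7053 per 1,000.
Difference = 256.5040 − 313.7053 = -57.2013.

-57.2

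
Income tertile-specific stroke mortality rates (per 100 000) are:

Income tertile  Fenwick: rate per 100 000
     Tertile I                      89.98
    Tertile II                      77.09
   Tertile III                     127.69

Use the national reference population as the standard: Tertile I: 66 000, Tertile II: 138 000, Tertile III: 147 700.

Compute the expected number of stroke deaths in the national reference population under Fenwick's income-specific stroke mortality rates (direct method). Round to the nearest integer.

354

Expected stroke deaths = Σ (standard pop × income-specific rate ÷ 100 000)
= 66 000×89.98/100 000 + 138 000×77.09/100 000 + 147 700×127.69/100 000
= 59.39 + 106.38 + 188.60 = 354.37.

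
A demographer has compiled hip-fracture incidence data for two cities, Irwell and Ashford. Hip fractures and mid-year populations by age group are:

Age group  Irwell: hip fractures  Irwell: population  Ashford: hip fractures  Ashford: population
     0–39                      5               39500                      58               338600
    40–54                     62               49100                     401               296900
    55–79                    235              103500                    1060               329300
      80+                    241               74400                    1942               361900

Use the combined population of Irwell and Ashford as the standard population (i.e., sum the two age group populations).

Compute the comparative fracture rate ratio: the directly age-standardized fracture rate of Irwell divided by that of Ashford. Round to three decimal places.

0.675

Age-specific rates per 100000 for Irwell: 12.66, 126.27, 227.05, 323.92.
For Ashford: 17.13, 135.06, 321.89, 536.61.
Combined standard total = 1593200; weights = 0.2373, 0.2172, 0.2717, 0.2739.
Irwell: 0.2373×12.66 + 0.2172×126.27 + 0.2717×227.05 + 0.2739×323.92 = 180.8144 per 100000.
Ashford: 0.2373×17.13 + 0.2172×135.06 + 0.2717×321.89 + 0.2739×536.61 = 267.7933 per 100000.
Ratio = 180.8144 ÷ 267.7933 = 0.67520.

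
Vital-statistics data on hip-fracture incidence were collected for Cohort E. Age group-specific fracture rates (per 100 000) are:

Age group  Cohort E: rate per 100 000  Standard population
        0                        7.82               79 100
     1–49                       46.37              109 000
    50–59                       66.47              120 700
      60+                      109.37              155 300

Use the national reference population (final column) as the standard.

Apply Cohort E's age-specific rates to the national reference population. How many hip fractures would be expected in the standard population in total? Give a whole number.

Expected hip fractures = Σ (standard pop × age-specific rate ÷ 100 000)
= 79 100×7.82/100 000 + 109 000×46.37/100 000 + 120 700×66.47/100 000 + 155 300×109.37/100 000
= 6.19 + 50.54 + 80.23 + 169.85 = 306.81.

307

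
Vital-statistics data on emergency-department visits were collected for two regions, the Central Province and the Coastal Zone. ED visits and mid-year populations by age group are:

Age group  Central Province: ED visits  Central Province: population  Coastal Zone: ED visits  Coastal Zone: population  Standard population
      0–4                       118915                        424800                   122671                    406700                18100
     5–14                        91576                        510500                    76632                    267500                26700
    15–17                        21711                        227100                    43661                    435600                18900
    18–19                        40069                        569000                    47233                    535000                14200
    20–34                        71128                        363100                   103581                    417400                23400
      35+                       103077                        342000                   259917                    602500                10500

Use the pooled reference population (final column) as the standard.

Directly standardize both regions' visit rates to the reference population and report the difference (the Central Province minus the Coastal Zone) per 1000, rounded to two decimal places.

-55.29

Age-specific rates per 1000 for the Central Province: 279.932, 179.385, 95.601, 70.420, 195.891, 301.395.
For the Coastal Zone: 301.625, 286.475, 100.232, 88.286, 248.158, 431.398.
Standard total = 111800; weights = 0.1619, 0.2388, 0.1691, 0.1270, 0.2093, 0.0939.
The Central Province: 0.1619×279.932 + 0.2388×179.385 + 0.1691×95.601 + 0.1270×70.420 + 0.2093×195.891 + 0.0939×301.395 = 182.5730 per 1000.
The Coastal Zone: 0.1619×301.625 + 0.2388×286.475 + 0.1691×100.232 + 0.1270×88.286 + 0.2093×248.158 + 0.0939×431.398 = 237.8614 per 1000.
Difference = 182.5730 − 237.8614 = -55.2884.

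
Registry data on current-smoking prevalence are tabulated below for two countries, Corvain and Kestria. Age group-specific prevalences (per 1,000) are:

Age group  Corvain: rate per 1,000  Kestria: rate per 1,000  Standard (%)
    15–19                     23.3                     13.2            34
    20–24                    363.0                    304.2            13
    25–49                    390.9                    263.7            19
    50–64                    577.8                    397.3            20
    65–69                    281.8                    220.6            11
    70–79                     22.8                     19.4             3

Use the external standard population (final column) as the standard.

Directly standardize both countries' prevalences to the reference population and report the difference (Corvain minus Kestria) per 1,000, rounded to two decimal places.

Standard weights: 0.34, 0.13, 0.19, 0.20, 0.11, 0.03.
Corvain: 0.3400×23.3 + 0.1300×363.0 + 0.1900×390.9 + 0.2000×577.8 + 0.1100×281.8 + 0.0300×22.8 = 276.6250 per 1,000.
Kestria: 0.3400×13.2 + 0.1300×304.2 + 0.1900×263.7 + 0.2000×397.3 + 0.1100×220.6 + 0.0300×19.4 = 198.4450 per 1,000.
Difference = 276.6250 − 198.4450 = 78.1800.

78.18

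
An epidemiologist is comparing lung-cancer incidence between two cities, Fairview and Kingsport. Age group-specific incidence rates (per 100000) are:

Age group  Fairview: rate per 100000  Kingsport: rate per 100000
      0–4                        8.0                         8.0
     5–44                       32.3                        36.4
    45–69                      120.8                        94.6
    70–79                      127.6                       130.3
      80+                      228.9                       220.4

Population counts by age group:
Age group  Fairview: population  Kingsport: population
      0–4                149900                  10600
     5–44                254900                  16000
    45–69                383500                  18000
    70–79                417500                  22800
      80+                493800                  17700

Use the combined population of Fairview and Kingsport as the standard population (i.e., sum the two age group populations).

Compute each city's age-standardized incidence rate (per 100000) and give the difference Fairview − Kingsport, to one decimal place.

Combined standard total = 1784700; weights = 0.0899, 0.1518, 0.2250, 0.2467, 0.2866.
Fairview: 0.0899×8.0 + 0.1518×32.3 + 0.2250×120.8 + 0.2467×127.6 + 0.2866×228.9 = 129.8817 per 100000.
Kingsport: 0.0899×8.0 + 0.1518×36.4 + 0.2250×94.6 + 0.2467×130.3 + 0.2866×220.4 = 122.8399 per 100000.
Difference = 129.8817 − 122.8399 = 7.0418.

7.0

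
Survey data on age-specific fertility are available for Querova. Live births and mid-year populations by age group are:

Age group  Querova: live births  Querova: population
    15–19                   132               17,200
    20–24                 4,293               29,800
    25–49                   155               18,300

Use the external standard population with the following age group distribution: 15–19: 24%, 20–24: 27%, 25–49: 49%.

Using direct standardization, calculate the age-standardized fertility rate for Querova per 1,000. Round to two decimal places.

44.89

Age-specific rates per 1,000 for Querova: 7.674, 144.060, 8.470.
Standard weights: 0.24, 0.27, 0.49.
Standardized rate: 0.2400×7.674 + 0.2700×144.060 + 0.4900×8.470 = 44.8884 per 1,000.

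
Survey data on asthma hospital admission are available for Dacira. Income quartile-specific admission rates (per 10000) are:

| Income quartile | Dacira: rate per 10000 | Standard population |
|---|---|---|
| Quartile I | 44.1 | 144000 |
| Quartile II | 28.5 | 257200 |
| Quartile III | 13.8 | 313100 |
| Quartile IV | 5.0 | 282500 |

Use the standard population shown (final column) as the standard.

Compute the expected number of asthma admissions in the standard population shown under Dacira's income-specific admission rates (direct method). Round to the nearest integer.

1941

Expected asthma admissions = Σ (standard pop × income-specific rate ÷ 10000)
= 144000×44.1/10000 + 257200×28.5/10000 + 313100×13.8/10000 + 282500×5.0/10000
= 635.04 + 733.02 + 432.08 + 141.25 = 1941.39.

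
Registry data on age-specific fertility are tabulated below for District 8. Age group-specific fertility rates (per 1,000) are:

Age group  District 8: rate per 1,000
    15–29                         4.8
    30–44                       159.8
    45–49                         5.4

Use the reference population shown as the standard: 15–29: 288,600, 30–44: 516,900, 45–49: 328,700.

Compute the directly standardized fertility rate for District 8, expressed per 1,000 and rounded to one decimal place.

Standard total = 1,134,200; weights = 0.2545, 0.4557, 0.2898.
Standardized rate: 0.2545×4.8 + 0.4557×159.8 + 0.2898×5.4 = 75.6135 per 1,000.

75.6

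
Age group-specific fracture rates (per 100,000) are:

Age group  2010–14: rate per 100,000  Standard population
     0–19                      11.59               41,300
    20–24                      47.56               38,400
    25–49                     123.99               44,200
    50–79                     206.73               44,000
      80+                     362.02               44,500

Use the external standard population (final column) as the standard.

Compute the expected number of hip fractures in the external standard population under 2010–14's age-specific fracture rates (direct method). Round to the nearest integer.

Expected hip fractures = Σ (standard pop × age-specific rate ÷ 100,000)
= 41,300×11.59/100,000 + 38,400×47.56/100,000 + 44,200×123.99/100,000 + 44,000×206.73/100,000 + 44,500×362.02/100,000
= 4.79 + 18.26 + 54.80 + 90.96 + 161.10 = 329.91.

330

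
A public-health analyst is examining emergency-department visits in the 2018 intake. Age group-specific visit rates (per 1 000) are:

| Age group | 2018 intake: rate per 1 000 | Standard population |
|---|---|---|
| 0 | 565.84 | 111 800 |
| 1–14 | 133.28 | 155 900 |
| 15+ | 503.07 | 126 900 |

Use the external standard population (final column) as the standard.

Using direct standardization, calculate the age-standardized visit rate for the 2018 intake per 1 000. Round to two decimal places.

Standard total = 394 600; weights = 0.2833, 0.3951, 0.3216.
Standardized rate: 0.2833×565.84 + 0.3951×133.28 + 0.3216×503.07 = 374.7563 per 1 000.

374.76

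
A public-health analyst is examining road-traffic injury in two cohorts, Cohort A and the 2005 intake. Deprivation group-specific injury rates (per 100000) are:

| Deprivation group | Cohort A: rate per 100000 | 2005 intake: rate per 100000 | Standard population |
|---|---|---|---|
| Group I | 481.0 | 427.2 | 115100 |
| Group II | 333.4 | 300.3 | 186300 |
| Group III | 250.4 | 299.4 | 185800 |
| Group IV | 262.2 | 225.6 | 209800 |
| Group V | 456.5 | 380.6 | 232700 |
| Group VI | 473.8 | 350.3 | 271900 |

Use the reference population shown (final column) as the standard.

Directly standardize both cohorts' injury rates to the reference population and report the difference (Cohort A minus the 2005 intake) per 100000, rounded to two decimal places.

Standard total = 1201600; weights = 0.0958, 0.1550, 0.1546, 0.1746, 0.1937, 0.2263.
Cohort A: 0.0958×481.0 + 0.1550×333.4 + 0.1546×250.4 + 0.1746×262.2 + 0.1937×456.5 + 0.2263×473.8 = 377.8821 per 100000.
The 2005 intake: 0.0958×427.2 + 0.1550×300.3 + 0.1546×299.4 + 0.1746×225.6 + 0.1937×380.6 + 0.2263×350.3 = 326.1386 per 100000.
Difference = 377.8821 − 326.1386 = 51.7435.

51.74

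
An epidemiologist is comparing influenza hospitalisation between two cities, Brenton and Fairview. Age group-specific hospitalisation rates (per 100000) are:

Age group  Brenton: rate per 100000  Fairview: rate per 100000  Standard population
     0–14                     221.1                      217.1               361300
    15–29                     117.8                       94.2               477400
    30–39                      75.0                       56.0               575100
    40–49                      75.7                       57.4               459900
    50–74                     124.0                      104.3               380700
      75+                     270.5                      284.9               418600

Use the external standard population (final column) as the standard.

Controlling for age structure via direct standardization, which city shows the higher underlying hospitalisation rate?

Brenton

Standard total = 2673000; weights = 0.1352, 0.1786, 0.2152, 0.1721, 0.1424, 0.1566.
Brenton: 0.1352×221.1 + 0.1786×117.8 + 0.2152×75.0 + 0.1721×75.7 + 0.1424×124.0 + 0.1566×270.5 = 140.1071 per 100000.
Fairview: 0.1352×217.1 + 0.1786×94.2 + 0.2152×56.0 + 0.1721×57.4 + 0.1424×104.3 + 0.1566×284.9 = 127.5643 per 100000.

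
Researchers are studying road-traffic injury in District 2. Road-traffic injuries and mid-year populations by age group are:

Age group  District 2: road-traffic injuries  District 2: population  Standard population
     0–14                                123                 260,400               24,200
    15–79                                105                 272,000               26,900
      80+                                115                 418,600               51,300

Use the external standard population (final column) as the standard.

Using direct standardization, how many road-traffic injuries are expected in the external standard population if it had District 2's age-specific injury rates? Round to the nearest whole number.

Age-specific rates per 100,000 for District 2: 47.24, 38.60, 27.47.
Expected road-traffic injuries = Σ (standard pop × age-specific rate ÷ 100,000)
= 24,200×47.24/100,000 + 26,900×38.60/100,000 + 51,300×27.47/100,000
= 11.43 + 10.38 + 14.09 = 35.91.

36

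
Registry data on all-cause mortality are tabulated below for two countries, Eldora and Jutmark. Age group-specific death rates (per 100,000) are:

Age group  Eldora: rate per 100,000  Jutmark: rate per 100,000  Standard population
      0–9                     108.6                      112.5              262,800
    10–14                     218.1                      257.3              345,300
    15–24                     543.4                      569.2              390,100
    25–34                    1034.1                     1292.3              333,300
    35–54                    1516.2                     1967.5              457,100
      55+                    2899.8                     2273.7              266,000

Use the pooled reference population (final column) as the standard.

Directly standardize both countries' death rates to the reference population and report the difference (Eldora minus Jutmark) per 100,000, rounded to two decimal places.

-73.22

Standard total = 2,054,600; weights = 0.1279, 0.1681, 0.1899, 0.1622, 0.2225, 0.1295.
Eldora: 0.1279×108.6 + 0.1681×218.1 + 0.1899×543.4 + 0.1622×1034.1 + 0.2225×1516.2 + 0.1295×2899.8 = 1034.2148 per 100,000.
Jutmark: 0.1279×112.5 + 0.1681×257.3 + 0.1899×569.2 + 0.1622×1292.3 + 0.2225×1967.5 + 0.1295×2273.7 = 1107.4310 per 100,000.
Difference = 1034.2148 − 1107.4310 = -73.2162.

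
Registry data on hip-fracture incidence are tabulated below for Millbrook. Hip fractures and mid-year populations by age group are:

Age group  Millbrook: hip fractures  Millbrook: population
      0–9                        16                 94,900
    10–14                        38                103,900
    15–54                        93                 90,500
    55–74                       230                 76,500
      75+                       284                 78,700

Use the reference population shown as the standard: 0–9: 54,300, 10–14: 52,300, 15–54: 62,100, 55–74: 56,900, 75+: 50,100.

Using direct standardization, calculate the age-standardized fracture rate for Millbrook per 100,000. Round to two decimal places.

Age-specific rates per 100,000 for Millbrook: 16.86, 36.57, 102.76, 300.65, 360.86.
Standard total = 275,700; weights = 0.1970, 0.1897, 0.2252, 0.2064, 0.1817.
Standardized rate: 0.1970×16.86 + 0.1897×36.57 + 0.2252×102.76 + 0.2064×300.65 + 0.1817×360.86 = 161.0313 per 100,000.

161.03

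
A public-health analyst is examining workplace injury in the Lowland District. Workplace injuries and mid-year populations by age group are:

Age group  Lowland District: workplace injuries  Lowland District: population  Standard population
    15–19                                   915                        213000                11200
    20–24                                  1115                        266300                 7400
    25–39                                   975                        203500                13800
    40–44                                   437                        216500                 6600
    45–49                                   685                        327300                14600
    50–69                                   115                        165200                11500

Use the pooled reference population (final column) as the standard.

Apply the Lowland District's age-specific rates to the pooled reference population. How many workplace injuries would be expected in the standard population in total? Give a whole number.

Age-specific rates per 10000 for the Lowland District: 42.96, 41.87, 47.91, 20.18, 20.93, 6.96.
Expected workplace injuries = Σ (standard pop × age-specific rate ÷ 10000)
= 11200×42.96/10000 + 7400×41.87/10000 + 13800×47.91/10000 + 6600×20.18/10000 + 14600×20.93/10000 + 11500×6.96/10000
= 48.11 + 30.98 + 66.12 + 13.32 + 30.56 + 8.01 = 197.10.

197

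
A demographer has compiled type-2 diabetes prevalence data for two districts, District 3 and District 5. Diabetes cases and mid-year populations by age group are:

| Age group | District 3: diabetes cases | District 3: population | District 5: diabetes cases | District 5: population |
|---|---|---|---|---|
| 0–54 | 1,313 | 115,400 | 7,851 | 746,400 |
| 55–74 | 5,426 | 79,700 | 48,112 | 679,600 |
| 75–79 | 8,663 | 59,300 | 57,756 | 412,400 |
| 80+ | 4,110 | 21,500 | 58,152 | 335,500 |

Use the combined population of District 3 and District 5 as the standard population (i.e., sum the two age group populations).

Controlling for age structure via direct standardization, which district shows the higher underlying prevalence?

District 3

Age-specific rates per 1,000 for District 3: 11.378, 68.080, 146.088, 191.163.
For District 5: 10.518, 70.795, 140.048, 173.329.
Combined standard total = 2,449,800; weights = 0.3518, 0.3099, 0.1925, 0.1457.
District 3: 0.3518×11.378 + 0.3099×68.080 + 0.1925×146.088 + 0.1457×191.163 = 81.0897 per 1,000.
District 5: 0.3518×10.518 + 0.3099×70.795 + 0.1925×140.048 + 0.1457×173.329 = 77.8670 per 1,000.
The crude rates (70.72 vs 79.06) would put District 5 higher, but that reflects its age composition; once standardized to a common age structure, District 3 has the higher underlying rate.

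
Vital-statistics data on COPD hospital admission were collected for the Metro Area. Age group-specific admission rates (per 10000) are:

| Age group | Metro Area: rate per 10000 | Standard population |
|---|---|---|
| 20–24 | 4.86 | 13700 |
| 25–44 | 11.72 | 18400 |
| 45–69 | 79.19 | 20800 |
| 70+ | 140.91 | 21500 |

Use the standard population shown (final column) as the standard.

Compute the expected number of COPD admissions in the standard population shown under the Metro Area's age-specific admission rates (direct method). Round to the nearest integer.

496

Expected COPD admissions = Σ (standard pop × age-specific rate ÷ 10000)
= 13700×4.86/10000 + 18400×11.72/10000 + 20800×79.19/10000 + 21500×140.91/10000
= 6.66 + 21.56 + 164.72 + 302.96 = 495.89.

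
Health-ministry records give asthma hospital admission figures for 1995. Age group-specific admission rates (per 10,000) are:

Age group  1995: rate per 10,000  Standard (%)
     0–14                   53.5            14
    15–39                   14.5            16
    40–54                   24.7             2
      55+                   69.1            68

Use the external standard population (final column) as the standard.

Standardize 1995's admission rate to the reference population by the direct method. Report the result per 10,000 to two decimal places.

Standard weights: 0.14, 0.16, 0.02, 0.68.
Standardized rate: 0.1400×53.5 + 0.1600×14.5 + 0.0200×24.7 + 0.6800×69.1 = 57.2920 per 10,000.

57.29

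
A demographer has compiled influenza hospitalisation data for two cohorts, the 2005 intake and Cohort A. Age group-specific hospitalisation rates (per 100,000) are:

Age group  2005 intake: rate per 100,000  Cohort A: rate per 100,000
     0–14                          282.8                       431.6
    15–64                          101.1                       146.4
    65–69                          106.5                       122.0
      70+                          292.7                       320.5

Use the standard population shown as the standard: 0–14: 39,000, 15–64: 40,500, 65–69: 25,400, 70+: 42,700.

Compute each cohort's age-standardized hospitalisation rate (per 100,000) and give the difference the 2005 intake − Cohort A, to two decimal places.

Standard total = 147,600; weights = 0.2642, 0.2744, 0.1721, 0.2893.
The 2005 intake: 0.2642×282.8 + 0.2744×101.1 + 0.1721×106.5 + 0.2893×292.7 = 205.4684 per 100,000.
Cohort A: 0.2642×431.6 + 0.2744×146.4 + 0.1721×122.0 + 0.2893×320.5 = 267.9251 per 100,000.
Difference = 205.4684 − 267.9251 = -62.4567.

-62.46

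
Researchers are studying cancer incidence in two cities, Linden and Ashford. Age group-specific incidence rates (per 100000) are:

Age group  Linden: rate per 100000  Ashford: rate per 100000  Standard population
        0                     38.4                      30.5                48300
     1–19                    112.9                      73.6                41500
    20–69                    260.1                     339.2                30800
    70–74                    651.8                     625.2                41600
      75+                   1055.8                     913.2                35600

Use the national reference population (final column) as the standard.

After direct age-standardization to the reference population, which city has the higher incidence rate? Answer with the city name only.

Standard total = 197800; weights = 0.2442, 0.2098, 0.1557, 0.2103, 0.1800.
Linden: 0.2442×38.4 + 0.2098×112.9 + 0.1557×260.1 + 0.2103×651.8 + 0.1800×1055.8 = 400.6699 per 100000.
Ashford: 0.2442×30.5 + 0.2098×73.6 + 0.1557×339.2 + 0.2103×625.2 + 0.1800×913.2 = 371.5528 per 100000.

Linden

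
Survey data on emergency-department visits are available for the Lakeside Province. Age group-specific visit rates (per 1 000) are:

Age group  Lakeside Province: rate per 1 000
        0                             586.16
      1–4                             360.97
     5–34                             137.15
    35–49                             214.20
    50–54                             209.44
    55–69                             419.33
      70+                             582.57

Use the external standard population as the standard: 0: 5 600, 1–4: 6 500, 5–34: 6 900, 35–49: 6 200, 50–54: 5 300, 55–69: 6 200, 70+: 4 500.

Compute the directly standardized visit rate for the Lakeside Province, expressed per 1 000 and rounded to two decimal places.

345.50

Standard total = 41 200; weights = 0.1359, 0.1578, 0.1675, 0.1505, 0.1286, 0.1505, 0.1092.
Standardized rate: 0.1359×586.16 + 0.1578×360.97 + 0.1675×137.15 + 0.1505×214.20 + 0.1286×209.44 + 0.1505×419.33 + 0.1092×582.57 = 345.5005 per 1 000.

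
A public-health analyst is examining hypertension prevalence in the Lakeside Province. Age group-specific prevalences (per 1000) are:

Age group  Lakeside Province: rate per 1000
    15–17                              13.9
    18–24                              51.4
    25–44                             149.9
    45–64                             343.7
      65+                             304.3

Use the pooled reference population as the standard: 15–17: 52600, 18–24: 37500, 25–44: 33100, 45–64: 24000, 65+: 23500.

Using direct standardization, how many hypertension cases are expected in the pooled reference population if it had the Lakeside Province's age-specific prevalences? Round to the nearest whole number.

Expected hypertension cases = Σ (standard pop × age-specific rate ÷ 1000)
= 52600×13.9/1000 + 37500×51.4/1000 + 33100×149.9/1000 + 24000×343.7/1000 + 23500×304.3/1000
= 731.14 + 1927.50 + 4961.69 + 8248.80 + 7151.05 = 23020.18.

23020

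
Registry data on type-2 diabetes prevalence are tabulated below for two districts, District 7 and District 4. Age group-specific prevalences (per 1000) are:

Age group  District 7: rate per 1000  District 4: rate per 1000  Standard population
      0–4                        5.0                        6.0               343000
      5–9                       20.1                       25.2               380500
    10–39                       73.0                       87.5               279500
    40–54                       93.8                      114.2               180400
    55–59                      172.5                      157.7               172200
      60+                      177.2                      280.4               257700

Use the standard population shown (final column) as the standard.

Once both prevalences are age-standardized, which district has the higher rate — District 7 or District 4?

Standard total = 1613300; weights = 0.2126, 0.2359, 0.1732, 0.1118, 0.1067, 0.1597.
District 7: 0.2126×5.0 + 0.2359×20.1 + 0.1732×73.0 + 0.1118×93.8 + 0.1067×172.5 + 0.1597×177.2 = 75.6567 per 1000.
District 4: 0.2126×6.0 + 0.2359×25.2 + 0.1732×87.5 + 0.1118×114.2 + 0.1067×157.7 + 0.1597×280.4 = 96.7703 per 1000.

District 4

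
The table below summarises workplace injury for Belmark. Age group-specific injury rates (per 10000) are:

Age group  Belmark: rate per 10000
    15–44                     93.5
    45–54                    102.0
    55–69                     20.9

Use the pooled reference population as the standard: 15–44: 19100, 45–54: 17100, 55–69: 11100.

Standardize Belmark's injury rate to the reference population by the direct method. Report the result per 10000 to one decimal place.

79.5

Standard total = 47300; weights = 0.4038, 0.3615, 0.2347.
Standardized rate: 0.4038×93.5 + 0.3615×102.0 + 0.2347×20.9 = 79.5357 per 10000.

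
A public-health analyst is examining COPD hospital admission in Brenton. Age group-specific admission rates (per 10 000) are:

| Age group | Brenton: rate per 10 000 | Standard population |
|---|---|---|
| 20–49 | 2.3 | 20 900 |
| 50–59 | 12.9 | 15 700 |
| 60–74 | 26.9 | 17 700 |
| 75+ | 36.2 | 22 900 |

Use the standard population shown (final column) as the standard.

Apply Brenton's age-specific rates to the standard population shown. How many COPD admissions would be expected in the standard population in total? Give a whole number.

Expected COPD admissions = Σ (standard pop × age-specific rate ÷ 10 000)
= 20 900×2.3/10 000 + 15 700×12.9/10 000 + 17 700×26.9/10 000 + 22 900×36.2/10 000
= 4.81 + 20.25 + 47.61 + 82.90 = 155.57.

156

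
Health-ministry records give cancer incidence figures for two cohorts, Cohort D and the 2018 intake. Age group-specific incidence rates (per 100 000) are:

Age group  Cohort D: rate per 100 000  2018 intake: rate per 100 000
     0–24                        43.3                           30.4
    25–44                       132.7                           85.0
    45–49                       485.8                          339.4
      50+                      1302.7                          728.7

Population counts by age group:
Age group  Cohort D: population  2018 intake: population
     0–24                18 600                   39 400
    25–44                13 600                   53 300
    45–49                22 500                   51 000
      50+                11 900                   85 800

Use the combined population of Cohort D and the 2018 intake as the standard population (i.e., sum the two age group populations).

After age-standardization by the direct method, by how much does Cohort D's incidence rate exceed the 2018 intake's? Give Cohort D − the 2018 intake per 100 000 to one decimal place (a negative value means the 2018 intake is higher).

Combined standard total = 296 100; weights = 0.1959, 0.2259, 0.2482, 0.3300.
Cohort D: 0.1959×43.3 + 0.2259×132.7 + 0.2482×485.8 + 0.3300×1302.7 = 588.8859 per 100 000.
The 2018 intake: 0.1959×30.4 + 0.2259×85.0 + 0.2482×339.4 + 0.3300×728.7 = 349.8466 per 100 000.
Difference = 588.8859 − 349.8466 = 239.0393.

239.0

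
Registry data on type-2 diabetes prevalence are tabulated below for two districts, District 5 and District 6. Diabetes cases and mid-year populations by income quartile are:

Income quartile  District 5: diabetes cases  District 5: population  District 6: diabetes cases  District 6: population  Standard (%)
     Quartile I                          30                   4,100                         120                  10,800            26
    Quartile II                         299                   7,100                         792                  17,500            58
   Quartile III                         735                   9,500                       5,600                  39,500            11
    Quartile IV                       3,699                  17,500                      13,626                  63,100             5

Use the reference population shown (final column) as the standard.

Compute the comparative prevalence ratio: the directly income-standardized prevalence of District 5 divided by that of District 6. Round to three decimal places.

0.818

Income-specific rates per 1,000 for District 5: 7.317, 42.113, 77.368, 211.371.
For District 6: 11.111, 45.257, 141.772, 215.943.
Standard weights: 0.26, 0.58, 0.11, 0.05.
District 5: 0.2600×7.317 + 0.5800×42.113 + 0.1100×77.368 + 0.0500×211.371 = 45.4069 per 1,000.
District 6: 0.2600×11.111 + 0.5800×45.257 + 0.1100×141.772 + 0.0500×215.943 = 55.5301 per 1,000.
Ratio = 45.4069 ÷ 55.5301 = 0.81770.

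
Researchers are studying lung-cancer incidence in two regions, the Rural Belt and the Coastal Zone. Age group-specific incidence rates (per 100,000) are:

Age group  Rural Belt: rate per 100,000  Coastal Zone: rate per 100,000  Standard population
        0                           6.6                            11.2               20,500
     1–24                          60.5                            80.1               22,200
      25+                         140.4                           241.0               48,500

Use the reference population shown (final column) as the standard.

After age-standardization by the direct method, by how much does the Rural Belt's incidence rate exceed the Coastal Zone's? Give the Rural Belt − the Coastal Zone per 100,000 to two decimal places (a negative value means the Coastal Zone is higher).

-59.30

Standard total = 91,200; weights = 0.2248, 0.2434, 0.5318.
The Rural Belt: 0.2248×6.6 + 0.2434×60.5 + 0.5318×140.4 = 90.8750 per 100,000.
The Coastal Zone: 0.2248×11.2 + 0.2434×80.1 + 0.5318×241.0 = 150.1789 per 100,000.
Difference = 90.8750 − 150.1789 = -59.3039.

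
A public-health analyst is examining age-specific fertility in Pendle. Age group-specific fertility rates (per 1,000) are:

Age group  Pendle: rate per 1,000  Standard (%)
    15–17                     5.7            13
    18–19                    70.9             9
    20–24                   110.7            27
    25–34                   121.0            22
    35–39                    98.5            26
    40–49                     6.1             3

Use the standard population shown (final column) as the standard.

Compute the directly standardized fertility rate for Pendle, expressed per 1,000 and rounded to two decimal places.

89.42

Standard weights: 0.13, 0.09, 0.27, 0.22, 0.26, 0.03.
Standardized rate: 0.1300×5.7 + 0.0900×70.9 + 0.2700×110.7 + 0.2200×121.0 + 0.2600×98.5 + 0.0300×6.1 = 89.4240 per 1,000.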